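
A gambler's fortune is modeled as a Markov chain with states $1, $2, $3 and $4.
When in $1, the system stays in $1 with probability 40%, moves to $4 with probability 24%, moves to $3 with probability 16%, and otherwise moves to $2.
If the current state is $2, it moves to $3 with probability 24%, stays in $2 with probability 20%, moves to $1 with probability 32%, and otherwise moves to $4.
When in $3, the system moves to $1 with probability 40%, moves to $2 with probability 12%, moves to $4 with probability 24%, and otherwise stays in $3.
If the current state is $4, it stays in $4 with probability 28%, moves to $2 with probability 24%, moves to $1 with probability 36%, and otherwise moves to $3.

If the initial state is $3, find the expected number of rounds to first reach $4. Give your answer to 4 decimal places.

4.1667

Let t(s) be the expected number of rounds to first reach $4 from state s, with t($4) = 0. Conditioning on the first round:
t($1) = 1 + 0.4·t($1) + 0.2·t($2) + 0.16·t($3)
t($2) = 1 + 0.32·t($1) + 0.2·t($2) + 0.24·t($3)
t($3) = 1 + 0.4·t($1) + 0.12·t($2) + 0.24·t($3)
Solving: t($1) = 4.1667, t($2) = 4.1667, t($3) = 4.1667.
Expected rounds from $3 to $4: 4.1667.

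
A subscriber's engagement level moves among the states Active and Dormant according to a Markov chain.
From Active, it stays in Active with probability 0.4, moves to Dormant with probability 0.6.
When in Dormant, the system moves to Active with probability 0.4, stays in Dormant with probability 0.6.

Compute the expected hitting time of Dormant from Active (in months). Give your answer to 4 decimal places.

1.6667

Let t(s) be the expected number of months to first reach Dormant from state s, with t(Dormant) = 0. Conditioning on the first month:
t(Active) = 1 + 0.4·t(Active)
Solving: t(Active) = 1.6667.
Expected months from Active to Dormant: 1.6667.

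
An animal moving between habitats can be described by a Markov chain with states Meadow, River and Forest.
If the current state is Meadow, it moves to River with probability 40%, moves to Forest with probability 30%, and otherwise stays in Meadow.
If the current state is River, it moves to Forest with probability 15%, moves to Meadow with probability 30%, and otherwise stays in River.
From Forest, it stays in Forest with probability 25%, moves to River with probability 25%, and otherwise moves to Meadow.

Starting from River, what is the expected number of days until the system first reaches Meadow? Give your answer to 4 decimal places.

3.0000

Let t(s) be the expected number of days to first reach Meadow from state s, with t(Meadow) = 0. Conditioning on the first day:
t(River) = 1 + 0.55·t(River) + 0.15·t(Forest)
t(Forest) = 1 + 0.25·t(River) + 0.25·t(Forest)
Solving: t(River) = 3.0000, t(Forest) = 2.3333.
Expected days from River to Meadow: 3.0000.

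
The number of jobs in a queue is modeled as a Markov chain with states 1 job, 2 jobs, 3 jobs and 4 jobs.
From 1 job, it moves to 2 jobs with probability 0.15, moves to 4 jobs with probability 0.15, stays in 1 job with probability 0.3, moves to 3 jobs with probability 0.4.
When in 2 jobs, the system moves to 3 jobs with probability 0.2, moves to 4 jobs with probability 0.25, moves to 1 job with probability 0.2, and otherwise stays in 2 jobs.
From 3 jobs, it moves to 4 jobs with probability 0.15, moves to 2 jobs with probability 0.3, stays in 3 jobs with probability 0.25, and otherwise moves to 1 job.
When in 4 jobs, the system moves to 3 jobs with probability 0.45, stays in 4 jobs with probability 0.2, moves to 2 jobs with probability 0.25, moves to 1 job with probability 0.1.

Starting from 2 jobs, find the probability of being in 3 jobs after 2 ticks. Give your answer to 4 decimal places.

0.3125

Propagate the distribution vector 2 ticks from 2 jobs.
After 0 ticks: (0.0000, 1.0000, 0.0000, 0.0000)
After 1 tick: (0.2000, 0.3500, 0.2000, 0.2500)
After 2 ticks: (0.2150, 0.2750, 0.3125, 0.1975)
P(in 3 jobs after 2 ticks) = 0.3125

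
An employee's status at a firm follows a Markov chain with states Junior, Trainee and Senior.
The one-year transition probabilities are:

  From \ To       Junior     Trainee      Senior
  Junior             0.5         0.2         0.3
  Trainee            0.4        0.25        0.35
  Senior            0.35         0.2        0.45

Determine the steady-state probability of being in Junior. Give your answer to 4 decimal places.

0.4241

Let the stationary distribution be π with π = πP and π_1 + π_2 + π_3 = 1.
π_1 = 0.5·π_1 + 0.4·π_2 + 0.35·π_3
π_2 = 0.2·π_1 + 0.25·π_2 + 0.2·π_3
Solving with the normalization constraint gives π = (0.4241, 0.2105, 0.3653).
So the stationary probability of Junior is 0.4241.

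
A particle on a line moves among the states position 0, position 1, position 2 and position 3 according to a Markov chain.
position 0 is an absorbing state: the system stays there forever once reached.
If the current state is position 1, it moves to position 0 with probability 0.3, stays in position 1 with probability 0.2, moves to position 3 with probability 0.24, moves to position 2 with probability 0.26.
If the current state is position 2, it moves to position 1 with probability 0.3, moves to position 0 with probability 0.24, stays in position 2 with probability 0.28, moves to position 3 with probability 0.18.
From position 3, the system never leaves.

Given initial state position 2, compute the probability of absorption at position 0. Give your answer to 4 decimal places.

Let h(s) be the probability of absorption at position 0 starting from transient state s. Then h(position 0) = 1 and h(position 3) = 0. By first-step analysis:
h(position 1) = 0.3·1 + 0.2·h(position 1) + 0.26·h(position 2) + 0.24·0
h(position 2) = 0.24·1 + 0.3·h(position 1) + 0.28·h(position 2) + 0.18·0
Solving: h(position 1) = 0.5590, h(position 2) = 0.5663.
Starting from position 2, the probability is 0.5663.

0.5663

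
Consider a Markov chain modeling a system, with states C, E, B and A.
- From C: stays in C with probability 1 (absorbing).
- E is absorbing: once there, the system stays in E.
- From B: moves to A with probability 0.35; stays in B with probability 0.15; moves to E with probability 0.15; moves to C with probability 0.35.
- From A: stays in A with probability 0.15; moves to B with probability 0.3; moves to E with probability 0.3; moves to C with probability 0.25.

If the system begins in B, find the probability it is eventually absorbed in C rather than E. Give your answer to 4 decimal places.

Let h(s) be the probability of absorption at C starting from transient state s. Then h(C) = 1 and h(E) = 0. By first-step analysis:
h(B) = 0.35·1 + 0.15·0 + 0.15·h(B) + 0.35·h(A)
h(A) = 0.25·1 + 0.3·0 + 0.3·h(B) + 0.15·h(A)
Solving: h(B) = 0.6235, h(A) = 0.5142.
Starting from B, the probability is 0.6235.

0.6235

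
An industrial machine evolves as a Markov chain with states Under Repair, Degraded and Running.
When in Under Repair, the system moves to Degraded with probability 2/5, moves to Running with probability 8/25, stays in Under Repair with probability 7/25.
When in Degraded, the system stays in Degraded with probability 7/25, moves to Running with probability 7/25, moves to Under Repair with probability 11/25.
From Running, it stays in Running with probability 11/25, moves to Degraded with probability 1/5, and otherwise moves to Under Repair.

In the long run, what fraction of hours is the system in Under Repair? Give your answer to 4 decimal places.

0.3552

Let the stationary distribution be π with π = πP and π_1 + π_2 + π_3 = 1.
π_1 = 0.28·π_1 + 0.44·π_2 + 0.36·π_3
π_2 = 0.4·π_1 + 0.28·π_2 + 0.2·π_3
Solving with the normalization constraint gives π = (0.3552, 0.2946, 0.3502).
So the stationary probability of Under Repair is 0.3552.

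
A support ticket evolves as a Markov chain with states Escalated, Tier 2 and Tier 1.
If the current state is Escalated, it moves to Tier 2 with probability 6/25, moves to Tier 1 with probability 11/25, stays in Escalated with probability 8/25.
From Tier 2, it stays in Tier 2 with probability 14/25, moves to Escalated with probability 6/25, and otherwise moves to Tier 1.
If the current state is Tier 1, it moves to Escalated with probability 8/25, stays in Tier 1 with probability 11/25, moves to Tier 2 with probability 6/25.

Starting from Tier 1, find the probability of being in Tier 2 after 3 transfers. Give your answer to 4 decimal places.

0.3414

Propagate the distribution vector 3 transfers from Tier 1.
After 0 transfers: (0.0000, 0.0000, 1.0000)
After 1 transfer: (0.3200, 0.2400, 0.4400)
After 2 transfers: (0.3008, 0.3168, 0.3824)
After 3 transfers: (0.2947, 0.3414, 0.3640)
P(in Tier 2 after 3 transfers) = 0.3414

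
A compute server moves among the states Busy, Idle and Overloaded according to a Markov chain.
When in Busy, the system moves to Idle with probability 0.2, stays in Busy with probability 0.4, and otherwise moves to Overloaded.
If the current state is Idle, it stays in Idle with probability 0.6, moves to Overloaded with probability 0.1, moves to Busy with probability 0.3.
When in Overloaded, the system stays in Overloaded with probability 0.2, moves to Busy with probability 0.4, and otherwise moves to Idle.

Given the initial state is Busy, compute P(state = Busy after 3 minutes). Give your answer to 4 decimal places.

0.3640

Propagate the distribution vector 3 minutes from Busy.
After 0 minutes: (1.0000, 0.0000, 0.0000)
After 1 minute: (0.4000, 0.2000, 0.4000)
After 2 minutes: (0.3800, 0.3600, 0.2600)
After 3 minutes: (0.3640, 0.3960, 0.2400)
P(in Busy after 3 minutes) = 0.3640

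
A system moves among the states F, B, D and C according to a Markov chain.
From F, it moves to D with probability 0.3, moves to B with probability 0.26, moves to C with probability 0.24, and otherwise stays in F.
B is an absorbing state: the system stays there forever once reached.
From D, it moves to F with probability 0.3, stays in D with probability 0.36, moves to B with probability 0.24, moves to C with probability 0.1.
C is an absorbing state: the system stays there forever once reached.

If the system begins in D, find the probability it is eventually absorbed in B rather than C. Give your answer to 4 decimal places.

Let h(s) be the probability of absorption at B starting from transient state s. Then h(B) = 1 and h(C) = 0. By first-step analysis:
h(F) = 0.2·h(F) + 0.26·1 + 0.3·h(D) + 0.24·0
h(D) = 0.3·h(F) + 0.24·1 + 0.36·h(D) + 0.1·0
Solving: h(F) = 0.5649, h(D) = 0.6398.
Starting from D, the probability is 0.6398.

0.6398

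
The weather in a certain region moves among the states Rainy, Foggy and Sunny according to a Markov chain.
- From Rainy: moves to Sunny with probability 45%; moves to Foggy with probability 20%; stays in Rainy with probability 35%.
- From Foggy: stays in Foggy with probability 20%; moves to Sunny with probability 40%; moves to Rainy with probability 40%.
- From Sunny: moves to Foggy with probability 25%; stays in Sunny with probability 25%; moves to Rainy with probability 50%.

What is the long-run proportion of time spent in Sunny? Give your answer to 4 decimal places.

0.3659

Let the stationary distribution be π with π = πP and π_1 + π_2 + π_3 = 1.
π_1 = 0.35·π_1 + 0.4·π_2 + 0.5·π_3
π_2 = 0.2·π_1 + 0.2·π_2 + 0.25·π_3
Solving with the normalization constraint gives π = (0.4158, 0.2183, 0.3659).
So the stationary probability of Sunny is 0.3659.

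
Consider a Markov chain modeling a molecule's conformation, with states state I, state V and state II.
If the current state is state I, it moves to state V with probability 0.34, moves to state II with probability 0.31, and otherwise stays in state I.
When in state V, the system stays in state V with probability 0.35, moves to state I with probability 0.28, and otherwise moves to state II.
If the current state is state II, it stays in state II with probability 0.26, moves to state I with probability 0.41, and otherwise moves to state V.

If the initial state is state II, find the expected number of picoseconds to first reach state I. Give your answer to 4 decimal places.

2.7306

Let t(s) be the expected number of picoseconds to first reach state I from state s, with t(state I) = 0. Conditioning on the first picosecond:
t(state V) = 1 + 0.35·t(state V) + 0.37·t(state II)
t(state II) = 1 + 0.33·t(state V) + 0.26·t(state II)
Solving: t(state V) = 3.0928, t(state II) = 2.7306.
Expected picoseconds from state II to state I: 2.7306.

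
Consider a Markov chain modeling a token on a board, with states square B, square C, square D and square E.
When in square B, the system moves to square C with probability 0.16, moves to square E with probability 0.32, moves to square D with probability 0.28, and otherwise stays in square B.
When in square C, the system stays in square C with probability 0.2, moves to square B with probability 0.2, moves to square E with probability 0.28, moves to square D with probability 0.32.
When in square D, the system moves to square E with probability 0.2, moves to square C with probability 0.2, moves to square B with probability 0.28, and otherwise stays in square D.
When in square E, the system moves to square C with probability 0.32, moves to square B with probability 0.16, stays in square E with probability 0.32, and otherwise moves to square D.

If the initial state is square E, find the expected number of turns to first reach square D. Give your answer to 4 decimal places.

Let t(s) be the expected number of turns to first reach square D from state s, with t(square D) = 0. Conditioning on the first turn:
t(square B) = 1 + 0.24·t(square B) + 0.16·t(square C) + 0.32·t(square E)
t(square C) = 1 + 0.2·t(square B) + 0.2·t(square C) + 0.28·t(square E)
t(square E) = 1 + 0.16·t(square B) + 0.32·t(square C) + 0.32·t(square E)
Solving: t(square B) = 3.7902, t(square C) = 3.6207, t(square E) = 4.0663.
Expected turns from square E to square D: 4.0663.

4.0663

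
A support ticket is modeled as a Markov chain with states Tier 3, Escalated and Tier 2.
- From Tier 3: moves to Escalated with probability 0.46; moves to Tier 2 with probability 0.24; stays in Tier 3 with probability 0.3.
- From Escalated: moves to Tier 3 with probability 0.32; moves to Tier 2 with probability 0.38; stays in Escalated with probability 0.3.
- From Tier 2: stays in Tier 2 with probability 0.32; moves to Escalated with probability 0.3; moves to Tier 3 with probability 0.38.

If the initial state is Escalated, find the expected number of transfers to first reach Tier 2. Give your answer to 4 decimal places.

Let t(s) be the expected number of transfers to first reach Tier 2 from state s, with t(Tier 2) = 0. Conditioning on the first transfer:
t(Tier 3) = 1 + 0.3·t(Tier 3) + 0.46·t(Escalated)
t(Escalated) = 1 + 0.32·t(Tier 3) + 0.3·t(Escalated)
Solving: t(Tier 3) = 3.3839, t(Escalated) = 2.9755.
Expected transfers from Escalated to Tier 2: 2.9755.

2.9755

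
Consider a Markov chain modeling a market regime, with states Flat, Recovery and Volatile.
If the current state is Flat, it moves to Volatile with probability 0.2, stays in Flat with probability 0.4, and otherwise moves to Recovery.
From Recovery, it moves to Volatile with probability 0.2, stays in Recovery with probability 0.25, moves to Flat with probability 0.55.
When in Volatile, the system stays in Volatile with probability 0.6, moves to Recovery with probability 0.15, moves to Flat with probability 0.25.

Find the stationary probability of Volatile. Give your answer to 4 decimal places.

Let the stationary distribution be π with π = πP and π_1 + π_2 + π_3 = 1.
π_1 = 0.4·π_1 + 0.55·π_2 + 0.25·π_3
π_2 = 0.4·π_1 + 0.25·π_2 + 0.15·π_3
Solving with the normalization constraint gives π = (0.3913, 0.2754, 0.3333).
So the stationary probability of Volatile is 0.3333.

0.3333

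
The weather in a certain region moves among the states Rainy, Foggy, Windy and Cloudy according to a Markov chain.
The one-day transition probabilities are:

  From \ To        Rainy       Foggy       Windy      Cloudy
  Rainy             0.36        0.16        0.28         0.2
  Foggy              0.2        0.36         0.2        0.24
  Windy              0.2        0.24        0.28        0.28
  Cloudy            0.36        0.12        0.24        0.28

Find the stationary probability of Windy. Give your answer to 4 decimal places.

Let the stationary distribution be π with π = πP and π_1 + π_2 + π_3 + π_4 = 1.
π_1 = 0.36·π_1 + 0.2·π_2 + 0.2·π_3 + 0.36·π_4
π_2 = 0.16·π_1 + 0.36·π_2 + 0.24·π_3 + 0.12·π_4
π_3 = 0.28·π_1 + 0.2·π_2 + 0.28·π_3 + 0.24·π_4
Solving with the normalization constraint gives π = (0.2855, 0.2129, 0.2530, 0.2486).
So the stationary probability of Windy is 0.2530.

0.2530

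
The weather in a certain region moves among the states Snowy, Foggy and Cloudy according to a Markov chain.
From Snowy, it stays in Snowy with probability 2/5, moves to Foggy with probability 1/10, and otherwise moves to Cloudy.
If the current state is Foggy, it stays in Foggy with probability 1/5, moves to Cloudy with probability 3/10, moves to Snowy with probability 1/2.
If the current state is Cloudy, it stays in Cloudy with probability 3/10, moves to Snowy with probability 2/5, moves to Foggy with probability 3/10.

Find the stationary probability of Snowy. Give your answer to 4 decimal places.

Let the stationary distribution be π with π = πP and π_1 + π_2 + π_3 = 1.
π_1 = 0.4·π_1 + 0.5·π_2 + 0.4·π_3
π_2 = 0.1·π_1 + 0.2·π_2 + 0.3·π_3
Solving with the normalization constraint gives π = (0.4196, 0.1964, 0.3839).
So the stationary probability of Snowy is 0.4196.

0.4196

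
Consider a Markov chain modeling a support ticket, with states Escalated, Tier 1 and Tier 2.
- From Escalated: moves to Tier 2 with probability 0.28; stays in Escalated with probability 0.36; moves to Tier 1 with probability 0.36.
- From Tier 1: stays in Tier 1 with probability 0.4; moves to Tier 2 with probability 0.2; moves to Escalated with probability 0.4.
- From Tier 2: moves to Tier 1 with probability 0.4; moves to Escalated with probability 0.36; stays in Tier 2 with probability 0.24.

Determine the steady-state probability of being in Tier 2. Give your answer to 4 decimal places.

0.2396

Let the stationary distribution be π with π = πP and π_1 + π_2 + π_3 = 1.
π_1 = 0.36·π_1 + 0.4·π_2 + 0.36·π_3
π_2 = 0.36·π_1 + 0.4·π_2 + 0.4·π_3
Solving with the normalization constraint gives π = (0.3754, 0.3850, 0.2396).
So the stationary probability of Tier 2 is 0.2396.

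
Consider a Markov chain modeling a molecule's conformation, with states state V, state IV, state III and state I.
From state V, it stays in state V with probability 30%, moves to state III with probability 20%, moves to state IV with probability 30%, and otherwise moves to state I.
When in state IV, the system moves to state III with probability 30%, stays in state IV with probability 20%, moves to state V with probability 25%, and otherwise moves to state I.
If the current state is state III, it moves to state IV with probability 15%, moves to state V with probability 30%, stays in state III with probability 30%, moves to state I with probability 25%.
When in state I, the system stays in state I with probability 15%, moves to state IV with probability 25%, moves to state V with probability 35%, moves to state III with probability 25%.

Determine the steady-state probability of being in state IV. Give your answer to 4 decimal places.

0.2276

Let the stationary distribution be π with π = πP and π_1 + π_2 + π_3 + π_4 = 1.
π_1 = 0.3·π_1 + 0.25·π_2 + 0.3·π_3 + 0.35·π_4
π_2 = 0.3·π_1 + 0.2·π_2 + 0.15·π_3 + 0.25·π_4
π_3 = 0.2·π_1 + 0.3·π_2 + 0.3·π_3 + 0.25·π_4
Solving with the normalization constraint gives π = (0.2993, 0.2276, 0.2594, 0.2137).
So the stationary probability of state IV is 0.2276.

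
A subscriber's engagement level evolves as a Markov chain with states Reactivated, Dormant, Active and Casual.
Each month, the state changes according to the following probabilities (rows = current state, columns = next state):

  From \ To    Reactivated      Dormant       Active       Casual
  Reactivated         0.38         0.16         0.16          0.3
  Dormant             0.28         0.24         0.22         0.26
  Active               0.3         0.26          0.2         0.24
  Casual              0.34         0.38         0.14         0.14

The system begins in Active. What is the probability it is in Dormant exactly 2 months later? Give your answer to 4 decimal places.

Propagate the distribution vector 2 months from Active.
After 0 months: (0.0000, 0.0000, 1.0000, 0.0000)
After 1 month: (0.3000, 0.2600, 0.2000, 0.2400)
After 2 months: (0.3284, 0.2536, 0.1788, 0.2392)
P(in Dormant after 2 months) = 0.2536

0.2536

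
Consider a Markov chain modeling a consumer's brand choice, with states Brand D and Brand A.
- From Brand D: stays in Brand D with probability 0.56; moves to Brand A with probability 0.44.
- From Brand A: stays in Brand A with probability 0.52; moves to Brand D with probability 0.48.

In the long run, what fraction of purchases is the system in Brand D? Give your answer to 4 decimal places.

0.5217

Let the stationary distribution be π with π = πP and π_1 + π_2 = 1.
π_1 = 0.56·π_1 + 0.48·π_2
Solving with the normalization constraint gives π = (0.5217, 0.4783).
So the stationary probability of Brand D is 0.5217.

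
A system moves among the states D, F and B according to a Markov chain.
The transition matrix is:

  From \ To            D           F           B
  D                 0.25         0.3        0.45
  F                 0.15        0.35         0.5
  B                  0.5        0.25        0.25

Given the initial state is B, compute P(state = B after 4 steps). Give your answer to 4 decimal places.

0.3882

Propagate the distribution vector 4 steps from B.
After 0 steps: (0.0000, 0.0000, 1.0000)
After 1 step: (0.5000, 0.2500, 0.2500)
After 2 steps: (0.2875, 0.3000, 0.4125)
After 3 steps: (0.3231, 0.2944, 0.3825)
After 4 steps: (0.3162, 0.2956, 0.3882)
P(in B after 4 steps) = 0.3882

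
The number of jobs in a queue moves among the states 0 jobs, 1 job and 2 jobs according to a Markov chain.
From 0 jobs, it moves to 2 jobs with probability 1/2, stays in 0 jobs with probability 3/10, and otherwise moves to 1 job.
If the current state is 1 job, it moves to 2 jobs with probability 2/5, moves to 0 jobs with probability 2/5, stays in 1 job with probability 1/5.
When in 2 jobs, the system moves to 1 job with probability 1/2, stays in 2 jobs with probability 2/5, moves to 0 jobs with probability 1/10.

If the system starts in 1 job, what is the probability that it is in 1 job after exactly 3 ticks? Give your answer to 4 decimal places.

0.3320

Propagate the distribution vector 3 ticks from 1 job.
After 0 ticks: (0.0000, 1.0000, 0.0000)
After 1 tick: (0.4000, 0.2000, 0.4000)
After 2 ticks: (0.2400, 0.3200, 0.4400)
After 3 ticks: (0.2440, 0.3320, 0.4240)
P(in 1 job after 3 ticks) = 0.3320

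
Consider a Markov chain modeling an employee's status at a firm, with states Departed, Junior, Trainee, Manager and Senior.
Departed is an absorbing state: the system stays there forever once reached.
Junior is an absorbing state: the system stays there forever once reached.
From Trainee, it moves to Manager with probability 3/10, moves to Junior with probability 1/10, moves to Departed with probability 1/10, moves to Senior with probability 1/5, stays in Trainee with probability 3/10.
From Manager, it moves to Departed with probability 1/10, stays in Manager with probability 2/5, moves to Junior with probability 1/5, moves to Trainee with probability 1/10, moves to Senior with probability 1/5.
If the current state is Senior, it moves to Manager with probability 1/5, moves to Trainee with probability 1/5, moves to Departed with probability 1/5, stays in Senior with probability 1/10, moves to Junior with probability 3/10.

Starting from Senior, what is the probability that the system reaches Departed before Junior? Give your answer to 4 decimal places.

Let h(s) be the probability of absorption at Departed starting from transient state s. Then h(Departed) = 1 and h(Junior) = 0. By first-step analysis:
h(Trainee) = 0.1·1 + 0.1·0 + 0.3·h(Trainee) + 0.3·h(Manager) + 0.2·h(Senior)
h(Manager) = 0.1·1 + 0.2·0 + 0.1·h(Trainee) + 0.4·h(Manager) + 0.2·h(Senior)
h(Senior) = 0.2·1 + 0.3·0 + 0.2·h(Trainee) + 0.2·h(Manager) + 0.1·h(Senior)
Solving: h(Trainee) = 0.4134, h(Manager) = 0.3675, h(Senior) = 0.3958.
Starting from Senior, the probability is 0.3958.

0.3958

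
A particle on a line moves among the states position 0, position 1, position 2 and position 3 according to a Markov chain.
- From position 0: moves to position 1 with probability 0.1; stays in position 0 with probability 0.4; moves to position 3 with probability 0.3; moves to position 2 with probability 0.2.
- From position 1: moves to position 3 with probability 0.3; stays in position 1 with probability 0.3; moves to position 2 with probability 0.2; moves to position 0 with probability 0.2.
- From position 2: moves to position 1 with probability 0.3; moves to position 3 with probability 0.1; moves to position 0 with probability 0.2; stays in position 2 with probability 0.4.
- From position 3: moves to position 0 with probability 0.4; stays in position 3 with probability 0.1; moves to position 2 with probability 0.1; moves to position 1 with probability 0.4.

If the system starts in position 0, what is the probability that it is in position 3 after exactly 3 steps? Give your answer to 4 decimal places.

0.2180

Propagate the distribution vector 3 steps from position 0.
After 0 steps: (1.0000, 0.0000, 0.0000, 0.0000)
After 1 step: (0.4000, 0.1000, 0.2000, 0.3000)
After 2 steps: (0.3400, 0.2500, 0.2100, 0.2000)
After 3 steps: (0.3080, 0.2520, 0.2220, 0.2180)
P(in position 3 after 3 steps) = 0.2180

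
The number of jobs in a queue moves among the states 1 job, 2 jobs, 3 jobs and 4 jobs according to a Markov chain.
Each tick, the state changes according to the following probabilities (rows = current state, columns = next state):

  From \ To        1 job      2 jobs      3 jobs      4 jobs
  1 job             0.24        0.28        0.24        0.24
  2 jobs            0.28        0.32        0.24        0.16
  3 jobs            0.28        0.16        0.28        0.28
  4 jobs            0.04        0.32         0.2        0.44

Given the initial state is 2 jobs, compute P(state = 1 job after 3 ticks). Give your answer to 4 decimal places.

Propagate the distribution vector 3 ticks from 2 jobs.
After 0 ticks: (0.0000, 1.0000, 0.0000, 0.0000)
After 1 tick: (0.2800, 0.3200, 0.2400, 0.1600)
After 2 ticks: (0.2304, 0.2704, 0.2432, 0.2560)
After 3 ticks: (0.2093, 0.2719, 0.2395, 0.2793)
P(in 1 job after 3 ticks) = 0.2093

0.2093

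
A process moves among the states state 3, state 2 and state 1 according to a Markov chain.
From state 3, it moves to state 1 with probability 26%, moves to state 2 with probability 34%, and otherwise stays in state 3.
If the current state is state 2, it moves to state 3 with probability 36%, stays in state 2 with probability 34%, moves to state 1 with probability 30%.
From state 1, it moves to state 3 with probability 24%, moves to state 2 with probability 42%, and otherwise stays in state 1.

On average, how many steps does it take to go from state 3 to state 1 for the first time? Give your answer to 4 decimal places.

Let t(s) be the expected number of steps to first reach state 1 from state s, with t(state 1) = 0. Conditioning on the first step:
t(state 3) = 1 + 0.4·t(state 3) + 0.34·t(state 2)
t(state 2) = 1 + 0.36·t(state 3) + 0.34·t(state 2)
Solving: t(state 3) = 3.6550, t(state 2) = 3.5088.
Expected steps from state 3 to state 1: 3.6550.

3.6550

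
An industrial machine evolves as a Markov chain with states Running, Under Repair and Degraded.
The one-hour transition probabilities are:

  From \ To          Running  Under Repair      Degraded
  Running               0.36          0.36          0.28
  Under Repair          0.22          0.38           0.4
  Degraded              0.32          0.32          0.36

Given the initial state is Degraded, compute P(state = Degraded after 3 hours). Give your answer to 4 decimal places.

0.3500

Propagate the distribution vector 3 hours from Degraded.
After 0 hours: (0.0000, 0.0000, 1.0000)
After 1 hour: (0.3200, 0.3200, 0.3600)
After 2 hours: (0.3008, 0.3520, 0.3472)
After 3 hours: (0.2968, 0.3532, 0.3500)
P(in Degraded after 3 hours) = 0.3500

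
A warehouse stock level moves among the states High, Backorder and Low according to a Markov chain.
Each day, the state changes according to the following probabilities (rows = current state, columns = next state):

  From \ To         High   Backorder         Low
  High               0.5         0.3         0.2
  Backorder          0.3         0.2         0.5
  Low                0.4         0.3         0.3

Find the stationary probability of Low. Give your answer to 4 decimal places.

0.3131

Let the stationary distribution be π with π = πP and π_1 + π_2 + π_3 = 1.
π_1 = 0.5·π_1 + 0.3·π_2 + 0.4·π_3
π_2 = 0.3·π_1 + 0.2·π_2 + 0.3·π_3
Solving with the normalization constraint gives π = (0.4141, 0.2727, 0.3131).
So the stationary probability of Low is 0.3131.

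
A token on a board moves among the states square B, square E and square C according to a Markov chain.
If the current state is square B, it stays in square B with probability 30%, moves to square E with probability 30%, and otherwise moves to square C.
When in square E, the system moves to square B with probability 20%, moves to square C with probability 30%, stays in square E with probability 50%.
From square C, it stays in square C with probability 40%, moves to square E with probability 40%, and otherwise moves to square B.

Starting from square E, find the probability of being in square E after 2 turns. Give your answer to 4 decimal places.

Sum over the intermediate state after 1 turn:
P = P(square E→square B)·P(square B→square E) + P(square E→square E)·P(square E→square E) + P(square E→square C)·P(square C→square E)
  = 0.2×0.3 + 0.5×0.5 + 0.3×0.4
  = 0.0600 + 0.2500 + 0.1200 = 0.4300

0.4300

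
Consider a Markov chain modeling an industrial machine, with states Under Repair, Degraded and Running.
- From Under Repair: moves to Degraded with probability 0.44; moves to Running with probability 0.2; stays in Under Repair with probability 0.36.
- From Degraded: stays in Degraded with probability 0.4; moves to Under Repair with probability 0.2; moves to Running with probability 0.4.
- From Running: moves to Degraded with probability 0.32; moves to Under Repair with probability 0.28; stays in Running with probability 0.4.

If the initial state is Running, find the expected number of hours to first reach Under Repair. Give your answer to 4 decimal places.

3.9655

Let t(s) be the expected number of hours to first reach Under Repair from state s, with t(Under Repair) = 0. Conditioning on the first hour:
t(Degraded) = 1 + 0.4·t(Degraded) + 0.4·t(Running)
t(Running) = 1 + 0.32·t(Degraded) + 0.4·t(Running)
Solving: t(Degraded) = 4.3103, t(Running) = 3.9655.
Expected hours from Running to Under Repair: 3.9655.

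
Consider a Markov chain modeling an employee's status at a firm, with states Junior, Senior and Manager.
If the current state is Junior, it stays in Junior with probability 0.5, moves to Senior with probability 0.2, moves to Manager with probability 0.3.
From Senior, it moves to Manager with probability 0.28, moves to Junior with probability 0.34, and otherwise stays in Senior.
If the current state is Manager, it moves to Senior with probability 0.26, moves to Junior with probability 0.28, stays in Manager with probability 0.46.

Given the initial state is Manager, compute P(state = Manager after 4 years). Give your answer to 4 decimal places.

0.3511

Propagate the distribution vector 4 years from Manager.
After 0 years: (0.0000, 0.0000, 1.0000)
After 1 year: (0.2800, 0.2600, 0.4600)
After 2 years: (0.3572, 0.2744, 0.3684)
After 3 years: (0.3750, 0.2715, 0.3535)
After 4 years: (0.3788, 0.2701, 0.3511)
P(in Manager after 4 years) = 0.3511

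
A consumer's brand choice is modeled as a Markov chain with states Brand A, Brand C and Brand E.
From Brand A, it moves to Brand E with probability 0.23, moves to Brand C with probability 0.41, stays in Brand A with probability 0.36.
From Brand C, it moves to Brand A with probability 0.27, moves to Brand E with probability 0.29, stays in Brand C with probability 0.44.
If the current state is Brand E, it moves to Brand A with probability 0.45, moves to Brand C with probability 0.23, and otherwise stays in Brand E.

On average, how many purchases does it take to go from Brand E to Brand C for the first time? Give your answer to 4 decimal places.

Let t(s) be the expected number of purchases to first reach Brand C from state s, with t(Brand C) = 0. Conditioning on the first purchase:
t(Brand A) = 1 + 0.36·t(Brand A) + 0.23·t(Brand E)
t(Brand E) = 1 + 0.45·t(Brand A) + 0.32·t(Brand E)
Solving: t(Brand A) = 2.7434, t(Brand E) = 3.2861.
Expected purchases from Brand E to Brand C: 3.2861.

3.2861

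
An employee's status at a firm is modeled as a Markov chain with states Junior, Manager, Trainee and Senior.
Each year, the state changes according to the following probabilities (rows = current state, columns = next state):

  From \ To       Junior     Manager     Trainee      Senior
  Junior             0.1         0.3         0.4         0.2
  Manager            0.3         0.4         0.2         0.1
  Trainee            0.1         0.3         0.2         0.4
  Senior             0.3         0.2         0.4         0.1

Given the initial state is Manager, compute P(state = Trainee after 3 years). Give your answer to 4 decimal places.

0.2780

Propagate the distribution vector 3 years from Manager.
After 0 years: (0.0000, 1.0000, 0.0000, 0.0000)
After 1 year: (0.3000, 0.4000, 0.2000, 0.1000)
After 2 years: (0.2000, 0.3300, 0.2800, 0.1900)
After 3 years: (0.2040, 0.3140, 0.2780, 0.2040)
P(in Trainee after 3 years) = 0.2780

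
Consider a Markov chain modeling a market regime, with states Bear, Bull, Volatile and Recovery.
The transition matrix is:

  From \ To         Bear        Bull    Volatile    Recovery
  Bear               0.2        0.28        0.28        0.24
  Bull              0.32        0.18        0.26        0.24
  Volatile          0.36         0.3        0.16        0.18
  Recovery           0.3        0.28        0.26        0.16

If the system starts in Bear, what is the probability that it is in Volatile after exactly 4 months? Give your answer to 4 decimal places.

0.2415

Propagate the distribution vector 4 months from Bear.
After 0 months: (1.0000, 0.0000, 0.0000, 0.0000)
After 1 month: (0.2000, 0.2800, 0.2800, 0.2400)
After 2 months: (0.3024, 0.2576, 0.2360, 0.2040)
After 3 months: (0.2891, 0.2590, 0.2424, 0.2095)
After 4 months: (0.2908, 0.2590, 0.2415, 0.2087)
P(in Volatile after 4 months) = 0.2415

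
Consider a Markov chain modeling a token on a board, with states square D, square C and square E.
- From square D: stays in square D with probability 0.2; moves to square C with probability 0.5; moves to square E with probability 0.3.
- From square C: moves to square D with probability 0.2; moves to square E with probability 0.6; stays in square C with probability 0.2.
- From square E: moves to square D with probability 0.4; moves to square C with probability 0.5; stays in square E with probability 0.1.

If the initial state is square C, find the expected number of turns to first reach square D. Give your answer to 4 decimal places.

Let t(s) be the expected number of turns to first reach square D from state s, with t(square D) = 0. Conditioning on the first turn:
t(square C) = 1 + 0.2·t(square C) + 0.6·t(square E)
t(square E) = 1 + 0.5·t(square C) + 0.1·t(square E)
Solving: t(square C) = 3.5714, t(square E) = 3.0952.
Expected turns from square C to square D: 3.5714.

3.5714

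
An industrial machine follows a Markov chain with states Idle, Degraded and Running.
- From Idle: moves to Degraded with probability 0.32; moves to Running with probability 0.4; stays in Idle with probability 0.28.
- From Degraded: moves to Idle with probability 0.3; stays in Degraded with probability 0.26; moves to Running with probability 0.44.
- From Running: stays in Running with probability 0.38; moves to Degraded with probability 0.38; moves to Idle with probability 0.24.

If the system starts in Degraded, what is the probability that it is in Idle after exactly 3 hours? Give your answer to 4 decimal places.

Propagate the distribution vector 3 hours from Degraded.
After 0 hours: (0.0000, 1.0000, 0.0000)
After 1 hour: (0.3000, 0.2600, 0.4400)
After 2 hours: (0.2676, 0.3308, 0.4016)
After 3 hours: (0.2706, 0.3242, 0.4052)
P(in Idle after 3 hours) = 0.2706

0.2706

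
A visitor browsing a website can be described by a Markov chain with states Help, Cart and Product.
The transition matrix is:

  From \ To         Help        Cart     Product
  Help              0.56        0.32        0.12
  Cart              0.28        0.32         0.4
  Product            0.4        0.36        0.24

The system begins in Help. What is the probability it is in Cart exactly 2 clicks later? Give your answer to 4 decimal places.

0.3248

Sum over the intermediate state after 1 click:
P = P(Help→Help)·P(Help→Cart) + P(Help→Cart)·P(Cart→Cart) + P(Help→Product)·P(Product→Cart)
  = 0.56×0.32 + 0.32×0.32 + 0.12×0.36
  = 0.1792 + 0.1024 + 0.0432 = 0.3248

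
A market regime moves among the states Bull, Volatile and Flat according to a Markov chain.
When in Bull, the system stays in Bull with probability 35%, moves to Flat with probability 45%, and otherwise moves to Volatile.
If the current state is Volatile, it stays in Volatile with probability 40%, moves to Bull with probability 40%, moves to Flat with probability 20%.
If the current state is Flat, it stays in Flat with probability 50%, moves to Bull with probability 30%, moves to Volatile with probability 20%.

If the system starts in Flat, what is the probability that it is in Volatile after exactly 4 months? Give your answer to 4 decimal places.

Propagate the distribution vector 4 months from Flat.
After 0 months: (0.0000, 0.0000, 1.0000)
After 1 month: (0.3000, 0.2000, 0.5000)
After 2 months: (0.3350, 0.2400, 0.4250)
After 3 months: (0.3408, 0.2480, 0.4113)
After 4 months: (0.3418, 0.2496, 0.4086)
P(in Volatile after 4 months) = 0.2496

0.2496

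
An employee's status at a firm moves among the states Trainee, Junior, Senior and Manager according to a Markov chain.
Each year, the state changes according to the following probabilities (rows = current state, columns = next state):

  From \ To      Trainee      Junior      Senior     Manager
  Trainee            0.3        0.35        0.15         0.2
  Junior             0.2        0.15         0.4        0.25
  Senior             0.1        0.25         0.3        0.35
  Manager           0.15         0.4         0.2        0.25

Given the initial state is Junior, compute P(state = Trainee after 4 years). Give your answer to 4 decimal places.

0.1767

Propagate the distribution vector 4 years from Junior.
After 0 years: (0.0000, 1.0000, 0.0000, 0.0000)
After 1 year: (0.2000, 0.1500, 0.4000, 0.2500)
After 2 years: (0.1675, 0.2925, 0.2600, 0.2800)
After 3 years: (0.1768, 0.2795, 0.2761, 0.2676)
After 4 years: (0.1767, 0.2799, 0.2747, 0.2688)
P(in Trainee after 4 years) = 0.1767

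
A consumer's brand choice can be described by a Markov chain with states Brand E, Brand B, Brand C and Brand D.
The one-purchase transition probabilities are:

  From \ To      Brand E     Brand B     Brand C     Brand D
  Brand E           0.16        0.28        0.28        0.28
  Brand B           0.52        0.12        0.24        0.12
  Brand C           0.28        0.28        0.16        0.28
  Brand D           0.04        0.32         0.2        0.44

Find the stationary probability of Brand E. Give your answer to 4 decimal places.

0.2427

Let the stationary distribution be π with π = πP and π_1 + π_2 + π_3 + π_4 = 1.
π_1 = 0.16·π_1 + 0.52·π_2 + 0.28·π_3 + 0.04·π_4
π_2 = 0.28·π_1 + 0.12·π_2 + 0.28·π_3 + 0.32·π_4
π_3 = 0.28·π_1 + 0.24·π_2 + 0.16·π_3 + 0.2·π_4
Solving with the normalization constraint gives π = (0.2427, 0.2512, 0.2206, 0.2855).
So the stationary probability of Brand E is 0.2427.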